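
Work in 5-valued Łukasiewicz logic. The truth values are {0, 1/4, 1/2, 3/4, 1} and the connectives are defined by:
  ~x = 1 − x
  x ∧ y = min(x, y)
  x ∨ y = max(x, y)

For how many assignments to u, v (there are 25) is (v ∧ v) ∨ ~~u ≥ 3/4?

value 1: 9 assignments (counts)
value 3/4: 7 assignments (counts)
value 1/2: 5 assignments
value 1/4: 3 assignments
value 0: 1 assignment
So 16 of the 25 assignments meet the threshold.

16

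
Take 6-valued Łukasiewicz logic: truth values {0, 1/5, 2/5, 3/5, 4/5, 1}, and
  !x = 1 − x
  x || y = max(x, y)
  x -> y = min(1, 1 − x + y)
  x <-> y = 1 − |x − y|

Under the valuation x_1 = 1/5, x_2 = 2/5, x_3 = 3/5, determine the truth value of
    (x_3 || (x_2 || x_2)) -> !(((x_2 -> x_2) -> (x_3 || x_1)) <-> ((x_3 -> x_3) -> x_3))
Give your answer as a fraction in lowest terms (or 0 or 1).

x_2 || x_2 = 2/5 || 2/5 = 2/5
x_3 || (x_2 || x_2) = 3/5 || 2/5 = 3/5
x_2 -> x_2 = 2/5 -> 2/5 = 1
x_3 || x_1 = 3/5 || 1/5 = 3/5
(x_2 -> x_2) -> (x_3 || x_1) = 1 -> 3/5 = 3/5
x_3 -> x_3 = 3/5 -> 3/5 = 1
(x_3 -> x_3) -> x_3 = 1 -> 3/5 = 3/5
((x_2 -> x_2) -> (x_3 || x_1)) <-> ((x_3 -> x_3) -> x_3) = 3/5 <-> 3/5 = 1
!(((x_2 -> x_2) -> (x_3 || x_1)) <-> ((x_3 -> x_3) -> x_3)) = !1 = 0
(x_3 || (x_2 || x_2)) -> !(((x_2 -> x_2) -> (x_3 || x_1)) <-> ((x_3 -> x_3) -> x_3)) = 3/5 -> 0 = 2/5

2/5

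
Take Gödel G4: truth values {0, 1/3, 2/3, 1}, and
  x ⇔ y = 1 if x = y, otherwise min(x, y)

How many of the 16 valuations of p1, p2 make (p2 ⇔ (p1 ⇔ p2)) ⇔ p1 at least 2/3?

p1 = 0, p2 = 0 ↦ 1  ≥
p1 = 0, p2 = 1/3 ↦ 1  ≥
p1 = 0, p2 = 2/3 ↦ 1  ≥
p1 = 0, p2 = 1 ↦ 1  ≥
p1 = 1/3, p2 = 0 ↦ 1/3  <
p1 = 1/3, p2 = 1/3 ↦ 1  ≥
p1 = 1/3, p2 = 2/3 ↦ 1  ≥
p1 = 1/3, p2 = 1 ↦ 1  ≥
p1 = 2/3, p2 = 0 ↦ 2/3  ≥
p1 = 2/3, p2 = 1/3 ↦ 2/3  ≥
p1 = 2/3, p2 = 2/3 ↦ 1  ≥
p1 = 2/3, p2 = 1 ↦ 1  ≥
p1 = 1, p2 = 0 ↦ 1  ≥
p1 = 1, p2 = 1/3 ↦ 1  ≥
p1 = 1, p2 = 2/3 ↦ 1  ≥
p1 = 1, p2 = 1 ↦ 1  ≥
So 15 of the 16 assignments meet the threshold.

15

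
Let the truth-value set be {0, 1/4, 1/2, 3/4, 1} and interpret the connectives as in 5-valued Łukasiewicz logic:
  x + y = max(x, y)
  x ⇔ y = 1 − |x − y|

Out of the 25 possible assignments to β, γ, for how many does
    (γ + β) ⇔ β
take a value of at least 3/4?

value 1: 15 assignments (counts)
value 3/4: 4 assignments (counts)
value 1/2: 3 assignments
value 1/4: 2 assignments
value 0: 1 assignment
So 19 of the 25 assignments meet the threshold.

19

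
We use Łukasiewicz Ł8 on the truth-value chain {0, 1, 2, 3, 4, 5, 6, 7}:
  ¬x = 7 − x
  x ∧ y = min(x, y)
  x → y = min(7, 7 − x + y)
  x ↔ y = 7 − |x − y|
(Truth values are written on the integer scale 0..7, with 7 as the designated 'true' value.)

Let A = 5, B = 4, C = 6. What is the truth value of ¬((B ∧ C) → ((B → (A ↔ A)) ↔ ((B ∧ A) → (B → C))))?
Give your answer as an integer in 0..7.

0

B ∧ C = 4 ∧ 6 = 4
A ↔ A = 5 ↔ 5 = 7
B → (A ↔ A) = 4 → 7 = 7
B ∧ A = 4 ∧ 5 = 4
B → C = 4 → 6 = 7
(B ∧ A) → (B → C) = 4 → 7 = 7
(B → (A ↔ A)) ↔ ((B ∧ A) → (B → C)) = 7 ↔ 7 = 7
(B ∧ C) → ((B → (A ↔ A)) ↔ ((B ∧ A) → (B → C))) = 4 → 7 = 7
¬((B ∧ C) → ((B → (A ↔ A)) ↔ ((B ∧ A) → (B → C)))) = ¬7 = 0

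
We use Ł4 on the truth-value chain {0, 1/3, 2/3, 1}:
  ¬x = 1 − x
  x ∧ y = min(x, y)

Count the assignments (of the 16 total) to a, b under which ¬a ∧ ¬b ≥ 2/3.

4

a = 0, b = 0 ↦ 1  ≥
a = 0, b = 1/3 ↦ 2/3  ≥
a = 0, b = 2/3 ↦ 1/3  <
a = 0, b = 1 ↦ 0  <
a = 1/3, b = 0 ↦ 2/3  ≥
a = 1/3, b = 1/3 ↦ 2/3  ≥
a = 1/3, b = 2/3 ↦ 1/3  <
a = 1/3, b = 1 ↦ 0  <
a = 2/3, b = 0 ↦ 1/3  <
a = 2/3, b = 1/3 ↦ 1/3  <
a = 2/3, b = 2/3 ↦ 1/3  <
a = 2/3, b = 1 ↦ 0  <
a = 1, b = 0 ↦ 0  <
a = 1, b = 1/3 ↦ 0  <
a = 1, b = 2/3 ↦ 0  <
a = 1, b = 1 ↦ 0  <
So 4 of the 16 assignments meet the threshold.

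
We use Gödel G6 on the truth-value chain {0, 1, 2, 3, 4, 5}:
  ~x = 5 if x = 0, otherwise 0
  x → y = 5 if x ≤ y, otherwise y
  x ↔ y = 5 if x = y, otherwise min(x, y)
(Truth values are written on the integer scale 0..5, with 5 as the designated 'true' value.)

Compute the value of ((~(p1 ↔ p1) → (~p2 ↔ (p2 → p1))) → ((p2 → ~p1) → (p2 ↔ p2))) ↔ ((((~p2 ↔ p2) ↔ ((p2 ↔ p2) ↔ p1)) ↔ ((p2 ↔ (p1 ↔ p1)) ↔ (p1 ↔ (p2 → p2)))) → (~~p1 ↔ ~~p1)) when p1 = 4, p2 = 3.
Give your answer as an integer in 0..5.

p1 ↔ p1 = 4 ↔ 4 = 5
~(p1 ↔ p1) = ~5 = 0
~p2 = ~3 = 0
p2 → p1 = 3 → 4 = 5
~p2 ↔ (p2 → p1) = 0 ↔ 5 = 0
~(p1 ↔ p1) → (~p2 ↔ (p2 → p1)) = 0 → 0 = 5
~p1 = ~4 = 0
p2 → ~p1 = 3 → 0 = 0
p2 ↔ p2 = 3 ↔ 3 = 5
(p2 → ~p1) → (p2 ↔ p2) = 0 → 5 = 5
(~(p1 ↔ p1) → (~p2 ↔ (p2 → p1))) → ((p2 → ~p1) → (p2 ↔ p2)) = 5 → 5 = 5
~p2 = ~3 = 0
~p2 ↔ p2 = 0 ↔ 3 = 0
p2 ↔ p2 = 3 ↔ 3 = 5
(p2 ↔ p2) ↔ p1 = 5 ↔ 4 = 4
(~p2 ↔ p2) ↔ ((p2 ↔ p2) ↔ p1) = 0 ↔ 4 = 0
p1 ↔ p1 = 4 ↔ 4 = 5
p2 ↔ (p1 ↔ p1) = 3 ↔ 5 = 3
p2 → p2 = 3 → 3 = 5
p1 ↔ (p2 → p2) = 4 ↔ 5 = 4
(p2 ↔ (p1 ↔ p1)) ↔ (p1 ↔ (p2 → p2)) = 3 ↔ 4 = 3
((~p2 ↔ p2) ↔ ((p2 ↔ p2) ↔ p1)) ↔ ((p2 ↔ (p1 ↔ p1)) ↔ (p1 ↔ (p2 → p2))) = 0 ↔ 3 = 0
~p1 = ~4 = 0
~~p1 = ~0 = 5
~p1 = ~4 = 0
~~p1 = ~0 = 5
~~p1 ↔ ~~p1 = 5 ↔ 5 = 5
(((~p2 ↔ p2) ↔ ((p2 ↔ p2) ↔ p1)) ↔ ((p2 ↔ (p1 ↔ p1)) ↔ (p1 ↔ (p2 → p2)))) → (~~p1 ↔ ~~p1) = 0 → 5 = 5
((~(p1 ↔ p1) → (~p2 ↔ (p2 → p1))) → ((p2 → ~p1) → (p2 ↔ p2))) ↔ ((((~p2 ↔ p2) ↔ ((p2 ↔ p2) ↔ p1)) ↔ ((p2 ↔ (p1 ↔ p1)) ↔ (p1 ↔ (p2 → p2)))) → (~~p1 ↔ ~~p1)) = 5 ↔ 5 = 5

5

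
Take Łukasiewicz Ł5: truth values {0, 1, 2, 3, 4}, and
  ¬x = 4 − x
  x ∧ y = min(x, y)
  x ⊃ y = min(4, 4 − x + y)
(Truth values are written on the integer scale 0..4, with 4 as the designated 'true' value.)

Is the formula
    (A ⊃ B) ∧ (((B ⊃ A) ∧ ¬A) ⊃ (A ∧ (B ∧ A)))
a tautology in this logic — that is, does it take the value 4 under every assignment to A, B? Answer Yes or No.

Counterexample: take A = 0, B = 0.
A ⊃ B = 0 ⊃ 0 = 4
B ⊃ A = 0 ⊃ 0 = 4
¬A = ¬0 = 4
(B ⊃ A) ∧ ¬A = 4 ∧ 4 = 4
B ∧ A = 0 ∧ 0 = 0
A ∧ (B ∧ A) = 0 ∧ 0 = 0
((B ⊃ A) ∧ ¬A) ⊃ (A ∧ (B ∧ A)) = 4 ⊃ 0 = 0
(A ⊃ B) ∧ (((B ⊃ A) ∧ ¬A) ⊃ (A ∧ (B ∧ A))) = 4 ∧ 0 = 0
This gives 0 ≠ 4.

No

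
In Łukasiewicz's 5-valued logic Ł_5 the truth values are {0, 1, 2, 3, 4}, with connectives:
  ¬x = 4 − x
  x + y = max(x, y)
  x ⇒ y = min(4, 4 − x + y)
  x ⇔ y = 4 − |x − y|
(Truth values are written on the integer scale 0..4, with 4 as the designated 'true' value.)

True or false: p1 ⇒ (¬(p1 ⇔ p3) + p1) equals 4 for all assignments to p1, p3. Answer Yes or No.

At p1 = 2, p3 = 4, for instance:
p1 ⇔ p3 = 2 ⇔ 4 = 2
¬(p1 ⇔ p3) = ¬2 = 2
¬(p1 ⇔ p3) + p1 = 2 + 2 = 2
p1 ⇒ (¬(p1 ⇔ p3) + p1) = 2 ⇒ 2 = 4
and checking the remaining 24 assignments likewise gives ≥ 4 in every case.

Yes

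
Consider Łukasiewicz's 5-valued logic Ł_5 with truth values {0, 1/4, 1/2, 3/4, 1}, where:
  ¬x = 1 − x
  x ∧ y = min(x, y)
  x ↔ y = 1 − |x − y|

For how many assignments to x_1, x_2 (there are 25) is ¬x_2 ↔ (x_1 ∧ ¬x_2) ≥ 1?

15

value 1: 15 assignments (counts)
value 3/4: 4 assignments
value 1/2: 3 assignments
value 1/4: 2 assignments
value 0: 1 assignment
So 15 of the 25 assignments meet the threshold.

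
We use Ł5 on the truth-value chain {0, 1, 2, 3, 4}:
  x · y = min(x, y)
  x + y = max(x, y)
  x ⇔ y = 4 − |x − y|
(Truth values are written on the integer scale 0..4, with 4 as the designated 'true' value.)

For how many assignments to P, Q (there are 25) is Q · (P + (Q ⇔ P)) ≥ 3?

5

value 4: 1 assignment (counts)
value 3: 4 assignments (counts)
value 2: 7 assignments
value 1: 7 assignments
value 0: 6 assignments
So 5 of the 25 assignments meet the threshold.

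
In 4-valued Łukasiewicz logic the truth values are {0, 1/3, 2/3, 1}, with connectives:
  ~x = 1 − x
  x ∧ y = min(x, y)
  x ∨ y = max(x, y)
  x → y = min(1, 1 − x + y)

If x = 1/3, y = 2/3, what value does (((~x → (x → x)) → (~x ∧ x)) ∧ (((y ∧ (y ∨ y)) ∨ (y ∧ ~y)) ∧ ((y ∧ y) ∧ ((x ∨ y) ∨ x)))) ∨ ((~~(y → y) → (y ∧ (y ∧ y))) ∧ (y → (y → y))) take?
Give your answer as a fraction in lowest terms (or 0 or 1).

2/3

~x = ~1/3 = 2/3
x → x = 1/3 → 1/3 = 1
~x → (x → x) = 2/3 → 1 = 1
~x = ~1/3 = 2/3
~x ∧ x = 2/3 ∧ 1/3 = 1/3
(~x → (x → x)) → (~x ∧ x) = 1 → 1/3 = 1/3
y ∨ y = 2/3 ∨ 2/3 = 2/3
y ∧ (y ∨ y) = 2/3 ∧ 2/3 = 2/3
~y = ~2/3 = 1/3
y ∧ ~y = 2/3 ∧ 1/3 = 1/3
(y ∧ (y ∨ y)) ∨ (y ∧ ~y) = 2/3 ∨ 1/3 = 2/3
y ∧ y = 2/3 ∧ 2/3 = 2/3
x ∨ y = 1/3 ∨ 2/3 = 2/3
(x ∨ y) ∨ x = 2/3 ∨ 1/3 = 2/3
(y ∧ y) ∧ ((x ∨ y) ∨ x) = 2/3 ∧ 2/3 = 2/3
((y ∧ (y ∨ y)) ∨ (y ∧ ~y)) ∧ ((y ∧ y) ∧ ((x ∨ y) ∨ x)) = 2/3 ∧ 2/3 = 2/3
((~x → (x → x)) → (~x ∧ x)) ∧ (((y ∧ (y ∨ y)) ∨ (y ∧ ~y)) ∧ ((y ∧ y) ∧ ((x ∨ y) ∨ x))) = 1/3 ∧ 2/3 = 1/3
y → y = 2/3 → 2/3 = 1
~(y → y) = ~1 = 0
~~(y → y) = ~0 = 1
y ∧ y = 2/3 ∧ 2/3 = 2/3
y ∧ (y ∧ y) = 2/3 ∧ 2/3 = 2/3
~~(y → y) → (y ∧ (y ∧ y)) = 1 → 2/3 = 2/3
y → y = 2/3 → 2/3 = 1
y → (y → y) = 2/3 → 1 = 1
(~~(y → y) → (y ∧ (y ∧ y))) ∧ (y → (y → y)) = 2/3 ∧ 1 = 2/3
(((~x → (x → x)) → (~x ∧ x)) ∧ (((y ∧ (y ∨ y)) ∨ (y ∧ ~y)) ∧ ((y ∧ y) ∧ ((x ∨ y) ∨ x)))) ∨ ((~~(y → y) → (y ∧ (y ∧ y))) ∧ (y → (y → y))) = 1/3 ∨ 2/3 = 2/3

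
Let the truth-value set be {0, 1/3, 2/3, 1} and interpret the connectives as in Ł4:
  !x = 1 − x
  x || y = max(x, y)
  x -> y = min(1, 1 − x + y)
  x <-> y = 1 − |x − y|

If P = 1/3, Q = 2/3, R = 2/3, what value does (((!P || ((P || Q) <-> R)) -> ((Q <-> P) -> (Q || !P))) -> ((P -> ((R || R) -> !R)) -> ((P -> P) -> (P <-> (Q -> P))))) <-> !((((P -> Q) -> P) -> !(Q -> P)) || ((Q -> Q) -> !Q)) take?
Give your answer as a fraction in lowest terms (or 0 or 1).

!P = !1/3 = 2/3
P || Q = 1/3 || 2/3 = 2/3
(P || Q) <-> R = 2/3 <-> 2/3 = 1
!P || ((P || Q) <-> R) = 2/3 || 1 = 1
Q <-> P = 2/3 <-> 1/3 = 2/3
!P = !1/3 = 2/3
Q || !P = 2/3 || 2/3 = 2/3
(Q <-> P) -> (Q || !P) = 2/3 -> 2/3 = 1
(!P || ((P || Q) <-> R)) -> ((Q <-> P) -> (Q || !P)) = 1 -> 1 = 1
R || R = 2/3 || 2/3 = 2/3
!R = !2/3 = 1/3
(R || R) -> !R = 2/3 -> 1/3 = 2/3
P -> ((R || R) -> !R) = 1/3 -> 2/3 = 1
P -> P = 1/3 -> 1/3 = 1
Q -> P = 2/3 -> 1/3 = 2/3
P <-> (Q -> P) = 1/3 <-> 2/3 = 2/3
(P -> P) -> (P <-> (Q -> P)) = 1 -> 2/3 = 2/3
(P -> ((R || R) -> !R)) -> ((P -> P) -> (P <-> (Q -> P))) = 1 -> 2/3 = 2/3
((!P || ((P || Q) <-> R)) -> ((Q <-> P) -> (Q || !P))) -> ((P -> ((R || R) -> !R)) -> ((P -> P) -> (P <-> (Q -> P)))) = 1 -> 2/3 = 2/3
P -> Q = 1/3 -> 2/3 = 1
(P -> Q) -> P = 1 -> 1/3 = 1/3
Q -> P = 2/3 -> 1/3 = 2/3
!(Q -> P) = !2/3 = 1/3
((P -> Q) -> P) -> !(Q -> P) = 1/3 -> 1/3 = 1
Q -> Q = 2/3 -> 2/3 = 1
!Q = !2/3 = 1/3
(Q -> Q) -> !Q = 1 -> 1/3 = 1/3
(((P -> Q) -> P) -> !(Q -> P)) || ((Q -> Q) -> !Q) = 1 || 1/3 = 1
!((((P -> Q) -> P) -> !(Q -> P)) || ((Q -> Q) -> !Q)) = !1 = 0
(((!P || ((P || Q) <-> R)) -> ((Q <-> P) -> (Q || !P))) -> ((P -> ((R || R) -> !R)) -> ((P -> P) -> (P <-> (Q -> P))))) <-> !((((P -> Q) -> P) -> !(Q -> P)) || ((Q -> Q) -> !Q)) = 2/3 <-> 0 = 1/3

1/3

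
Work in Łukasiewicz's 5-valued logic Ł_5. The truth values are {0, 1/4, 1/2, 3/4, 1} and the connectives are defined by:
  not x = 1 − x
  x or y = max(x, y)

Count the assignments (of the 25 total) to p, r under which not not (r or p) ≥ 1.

value 1: 9 assignments (counts)
value 3/4: 7 assignments
value 1/2: 5 assignments
value 1/4: 3 assignments
value 0: 1 assignment
So 9 of the 25 assignments meet the threshold.

9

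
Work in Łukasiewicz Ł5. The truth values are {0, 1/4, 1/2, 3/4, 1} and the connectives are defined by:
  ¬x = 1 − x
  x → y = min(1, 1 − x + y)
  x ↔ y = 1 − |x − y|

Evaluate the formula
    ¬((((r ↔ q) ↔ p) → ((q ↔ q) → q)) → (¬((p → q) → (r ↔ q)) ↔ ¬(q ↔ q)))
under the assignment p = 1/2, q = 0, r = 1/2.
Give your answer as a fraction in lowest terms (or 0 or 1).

0

r ↔ q = 1/2 ↔ 0 = 1/2
(r ↔ q) ↔ p = 1/2 ↔ 1/2 = 1
q ↔ q = 0 ↔ 0 = 1
(q ↔ q) → q = 1 → 0 = 0
((r ↔ q) ↔ p) → ((q ↔ q) → q) = 1 → 0 = 0
p → q = 1/2 → 0 = 1/2
r ↔ q = 1/2 ↔ 0 = 1/2
(p → q) → (r ↔ q) = 1/2 → 1/2 = 1
¬((p → q) → (r ↔ q)) = ¬1 = 0
q ↔ q = 0 ↔ 0 = 1
¬(q ↔ q) = ¬1 = 0
¬((p → q) → (r ↔ q)) ↔ ¬(q ↔ q) = 0 ↔ 0 = 1
(((r ↔ q) ↔ p) → ((q ↔ q) → q)) → (¬((p → q) → (r ↔ q)) ↔ ¬(q ↔ q)) = 0 → 1 = 1
¬((((r ↔ q) ↔ p) → ((q ↔ q) → q)) → (¬((p → q) → (r ↔ q)) ↔ ¬(q ↔ q))) = ¬1 = 0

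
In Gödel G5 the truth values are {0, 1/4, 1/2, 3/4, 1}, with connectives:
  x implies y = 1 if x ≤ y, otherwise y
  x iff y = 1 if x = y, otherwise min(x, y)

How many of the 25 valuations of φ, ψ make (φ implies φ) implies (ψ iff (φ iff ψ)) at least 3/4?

value 1: 11 assignments (counts)
value 3/4: 2 assignments (counts)
value 1/2: 3 assignments
value 1/4: 4 assignments
value 0: 5 assignments
So 13 of the 25 assignments meet the threshold.

13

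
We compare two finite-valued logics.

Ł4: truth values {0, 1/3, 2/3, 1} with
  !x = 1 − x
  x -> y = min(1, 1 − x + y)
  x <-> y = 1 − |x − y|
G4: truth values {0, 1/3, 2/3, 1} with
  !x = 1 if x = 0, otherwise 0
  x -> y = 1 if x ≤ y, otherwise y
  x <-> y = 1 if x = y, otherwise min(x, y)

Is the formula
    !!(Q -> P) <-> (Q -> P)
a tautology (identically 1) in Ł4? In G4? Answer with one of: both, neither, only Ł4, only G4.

In Ł4: every assignment gives 1 — tautology.
In G4: at P = 1/3, Q = 2/3 the value is 1/3 — not a tautology.

only Ł4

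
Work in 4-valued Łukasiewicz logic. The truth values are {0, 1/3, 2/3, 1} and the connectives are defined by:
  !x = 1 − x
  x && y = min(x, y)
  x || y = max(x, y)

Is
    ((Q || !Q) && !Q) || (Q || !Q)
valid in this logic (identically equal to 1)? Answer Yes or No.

Counterexample: take Q = 1/3.
!Q = !1/3 = 2/3
Q || !Q = 1/3 || 2/3 = 2/3
!Q = !1/3 = 2/3
(Q || !Q) && !Q = 2/3 && 2/3 = 2/3
((Q || !Q) && !Q) || (Q || !Q) = 2/3 || 2/3 = 2/3
This gives 2/3 ≠ 1.

No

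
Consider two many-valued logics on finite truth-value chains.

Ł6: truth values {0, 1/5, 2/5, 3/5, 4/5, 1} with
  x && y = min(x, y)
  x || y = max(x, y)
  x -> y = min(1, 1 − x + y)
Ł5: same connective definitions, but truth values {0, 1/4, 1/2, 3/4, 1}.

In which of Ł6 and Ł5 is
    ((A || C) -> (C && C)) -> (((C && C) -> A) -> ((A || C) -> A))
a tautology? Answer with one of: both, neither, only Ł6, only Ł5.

both

In Ł6: every assignment gives 1 — tautology.
In Ł5: every assignment gives 1 — tautology.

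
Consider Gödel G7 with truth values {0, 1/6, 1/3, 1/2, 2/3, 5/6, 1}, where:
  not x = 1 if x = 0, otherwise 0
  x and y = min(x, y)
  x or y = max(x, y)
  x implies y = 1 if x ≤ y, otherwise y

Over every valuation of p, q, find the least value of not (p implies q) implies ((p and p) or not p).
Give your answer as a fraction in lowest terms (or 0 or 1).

Take p = 1/6, q = 0:
p implies q = 1/6 implies 0 = 0
not (p implies q) = not 0 = 1
p and p = 1/6 and 1/6 = 1/6
not p = not 1/6 = 0
(p and p) or not p = 1/6 or 0 = 1/6
not (p implies q) implies ((p and p) or not p) = 1 implies 1/6 = 1/6
No assignment yields a value below 1/6, so this is the minimum.

1/6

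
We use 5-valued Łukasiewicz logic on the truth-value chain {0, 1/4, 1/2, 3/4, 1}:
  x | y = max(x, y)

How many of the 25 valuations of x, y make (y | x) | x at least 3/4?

16

value 1: 9 assignments (counts)
value 3/4: 7 assignments (counts)
value 1/2: 5 assignments
value 1/4: 3 assignments
value 0: 1 assignment
So 16 of the 25 assignments meet the threshold.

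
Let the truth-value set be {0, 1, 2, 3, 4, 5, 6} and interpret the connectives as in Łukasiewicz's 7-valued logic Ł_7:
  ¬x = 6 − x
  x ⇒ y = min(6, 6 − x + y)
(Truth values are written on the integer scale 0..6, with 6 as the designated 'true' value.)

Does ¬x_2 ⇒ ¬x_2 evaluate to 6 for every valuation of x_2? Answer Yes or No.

Yes

x_2 = 0 ↦ 6
x_2 = 1 ↦ 6
x_2 = 2 ↦ 6
x_2 = 3 ↦ 6
x_2 = 4 ↦ 6
x_2 = 5 ↦ 6
x_2 = 6 ↦ 6
Every assignment gives a value ≥ 6.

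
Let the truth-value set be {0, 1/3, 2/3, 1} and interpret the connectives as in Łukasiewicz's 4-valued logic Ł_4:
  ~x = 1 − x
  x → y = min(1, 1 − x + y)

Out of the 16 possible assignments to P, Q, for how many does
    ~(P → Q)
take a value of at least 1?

P = 0, Q = 0 ↦ 0  <
P = 0, Q = 1/3 ↦ 0  <
P = 0, Q = 2/3 ↦ 0  <
P = 0, Q = 1 ↦ 0  <
P = 1/3, Q = 0 ↦ 1/3  <
P = 1/3, Q = 1/3 ↦ 0  <
P = 1/3, Q = 2/3 ↦ 0  <
P = 1/3, Q = 1 ↦ 0  <
P = 2/3, Q = 0 ↦ 2/3  <
P = 2/3, Q = 1/3 ↦ 1/3  <
P = 2/3, Q = 2/3 ↦ 0  <
P = 2/3, Q = 1 ↦ 0  <
P = 1, Q = 0 ↦ 1  ≥
P = 1, Q = 1/3 ↦ 2/3  <
P = 1, Q = 2/3 ↦ 1/3  <
P = 1, Q = 1 ↦ 0  <
So 1 of the 16 assignments meets the threshold.

1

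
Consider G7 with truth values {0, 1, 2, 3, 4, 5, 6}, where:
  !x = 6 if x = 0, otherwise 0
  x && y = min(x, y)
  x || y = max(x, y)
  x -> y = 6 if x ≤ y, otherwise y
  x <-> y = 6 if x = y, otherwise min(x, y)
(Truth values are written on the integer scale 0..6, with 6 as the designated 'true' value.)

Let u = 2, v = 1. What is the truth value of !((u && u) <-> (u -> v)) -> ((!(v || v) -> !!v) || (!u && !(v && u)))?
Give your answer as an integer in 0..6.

6

u && u = 2 && 2 = 2
u -> v = 2 -> 1 = 1
(u && u) <-> (u -> v) = 2 <-> 1 = 1
!((u && u) <-> (u -> v)) = !1 = 0
v || v = 1 || 1 = 1
!(v || v) = !1 = 0
!v = !1 = 0
!!v = !0 = 6
!(v || v) -> !!v = 0 -> 6 = 6
!u = !2 = 0
v && u = 1 && 2 = 1
!(v && u) = !1 = 0
!u && !(v && u) = 0 && 0 = 0
(!(v || v) -> !!v) || (!u && !(v && u)) = 6 || 0 = 6
!((u && u) <-> (u -> v)) -> ((!(v || v) -> !!v) || (!u && !(v && u))) = 0 -> 6 = 6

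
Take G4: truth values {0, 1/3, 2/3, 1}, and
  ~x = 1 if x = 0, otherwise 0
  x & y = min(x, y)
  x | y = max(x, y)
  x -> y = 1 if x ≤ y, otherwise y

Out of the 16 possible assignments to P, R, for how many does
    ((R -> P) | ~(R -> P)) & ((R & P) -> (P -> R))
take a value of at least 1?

P = 0, R = 0 ↦ 1  ≥
P = 0, R = 1/3 ↦ 1  ≥
P = 0, R = 2/3 ↦ 1  ≥
P = 0, R = 1 ↦ 1  ≥
P = 1/3, R = 0 ↦ 1  ≥
P = 1/3, R = 1/3 ↦ 1  ≥
P = 1/3, R = 2/3 ↦ 1/3  <
P = 1/3, R = 1 ↦ 1/3  <
P = 2/3, R = 0 ↦ 1  ≥
P = 2/3, R = 1/3 ↦ 1  ≥
P = 2/3, R = 2/3 ↦ 1  ≥
P = 2/3, R = 1 ↦ 2/3  <
P = 1, R = 0 ↦ 1  ≥
P = 1, R = 1/3 ↦ 1  ≥
P = 1, R = 2/3 ↦ 1  ≥
P = 1, R = 1 ↦ 1  ≥
So 13 of the 16 assignments meet the threshold.

13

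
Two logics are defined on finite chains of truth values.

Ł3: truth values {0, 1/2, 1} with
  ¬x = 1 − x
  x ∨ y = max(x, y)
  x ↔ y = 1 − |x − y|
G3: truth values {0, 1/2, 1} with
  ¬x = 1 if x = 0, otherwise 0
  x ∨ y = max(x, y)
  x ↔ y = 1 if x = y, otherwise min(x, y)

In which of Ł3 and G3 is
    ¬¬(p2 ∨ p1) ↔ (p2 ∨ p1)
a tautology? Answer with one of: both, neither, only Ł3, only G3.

only Ł3

In Ł3: every assignment gives 1 — tautology.
In G3: at p1 = 0, p2 = 1/2 the value is 1/2 — not a tautology.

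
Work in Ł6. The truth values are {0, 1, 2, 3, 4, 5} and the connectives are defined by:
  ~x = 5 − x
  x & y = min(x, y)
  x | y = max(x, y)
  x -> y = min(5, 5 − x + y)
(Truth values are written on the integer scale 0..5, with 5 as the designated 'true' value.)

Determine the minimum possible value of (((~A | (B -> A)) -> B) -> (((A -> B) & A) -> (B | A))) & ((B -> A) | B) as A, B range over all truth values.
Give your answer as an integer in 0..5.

3

Take A = 0, B = 2:
~A = ~0 = 5
B -> A = 2 -> 0 = 3
~A | (B -> A) = 5 | 3 = 5
(~A | (B -> A)) -> B = 5 -> 2 = 2
A -> B = 0 -> 2 = 5
(A -> B) & A = 5 & 0 = 0
B | A = 2 | 0 = 2
((A -> B) & A) -> (B | A) = 0 -> 2 = 5
((~A | (B -> A)) -> B) -> (((A -> B) & A) -> (B | A)) = 2 -> 5 = 5
B -> A = 2 -> 0 = 3
(B -> A) | B = 3 | 2 = 3
(((~A | (B -> A)) -> B) -> (((A -> B) & A) -> (B | A))) & ((B -> A) | B) = 5 & 3 = 3
No assignment yields a value below 3, so this is the minimum.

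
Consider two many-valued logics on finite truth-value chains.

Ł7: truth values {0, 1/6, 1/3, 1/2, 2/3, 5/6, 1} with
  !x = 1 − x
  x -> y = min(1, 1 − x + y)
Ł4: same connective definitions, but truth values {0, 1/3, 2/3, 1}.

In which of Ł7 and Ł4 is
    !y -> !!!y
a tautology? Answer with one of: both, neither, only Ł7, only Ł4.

In Ł7: every assignment gives 1 — tautology.
In Ł4: every assignment gives 1 — tautology.

both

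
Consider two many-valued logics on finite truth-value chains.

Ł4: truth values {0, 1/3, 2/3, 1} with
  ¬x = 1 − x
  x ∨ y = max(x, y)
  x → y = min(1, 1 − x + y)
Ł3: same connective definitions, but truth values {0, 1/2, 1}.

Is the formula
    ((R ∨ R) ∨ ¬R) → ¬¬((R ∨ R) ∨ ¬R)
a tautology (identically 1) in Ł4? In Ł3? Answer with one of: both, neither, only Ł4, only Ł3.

both

In Ł4: every assignment gives 1 — tautology.
In Ł3: every assignment gives 1 — tautology.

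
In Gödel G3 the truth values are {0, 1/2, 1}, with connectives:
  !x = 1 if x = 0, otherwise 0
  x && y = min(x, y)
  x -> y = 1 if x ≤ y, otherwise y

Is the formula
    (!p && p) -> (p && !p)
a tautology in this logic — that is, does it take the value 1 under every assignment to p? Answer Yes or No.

Yes

p = 0 ↦ 1
p = 1/2 ↦ 1
p = 1 ↦ 1
Every assignment gives a value ≥ 1.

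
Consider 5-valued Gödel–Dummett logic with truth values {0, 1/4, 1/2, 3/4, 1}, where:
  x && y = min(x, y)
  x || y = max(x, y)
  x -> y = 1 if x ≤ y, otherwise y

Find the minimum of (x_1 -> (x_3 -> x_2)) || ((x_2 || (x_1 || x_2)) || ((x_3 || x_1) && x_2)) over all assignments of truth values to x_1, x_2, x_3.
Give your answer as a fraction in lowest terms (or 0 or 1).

Take x_1 = 1/4, x_2 = 0, x_3 = 1/4:
x_3 -> x_2 = 1/4 -> 0 = 0
x_1 -> (x_3 -> x_2) = 1/4 -> 0 = 0
x_1 || x_2 = 1/4 || 0 = 1/4
x_2 || (x_1 || x_2) = 0 || 1/4 = 1/4
x_3 || x_1 = 1/4 || 1/4 = 1/4
(x_3 || x_1) && x_2 = 1/4 && 0 = 0
(x_2 || (x_1 || x_2)) || ((x_3 || x_1) && x_2) = 1/4 || 0 = 1/4
(x_1 -> (x_3 -> x_2)) || ((x_2 || (x_1 || x_2)) || ((x_3 || x_1) && x_2)) = 0 || 1/4 = 1/4
No assignment yields a value below 1/4, so this is the minimum.

1/4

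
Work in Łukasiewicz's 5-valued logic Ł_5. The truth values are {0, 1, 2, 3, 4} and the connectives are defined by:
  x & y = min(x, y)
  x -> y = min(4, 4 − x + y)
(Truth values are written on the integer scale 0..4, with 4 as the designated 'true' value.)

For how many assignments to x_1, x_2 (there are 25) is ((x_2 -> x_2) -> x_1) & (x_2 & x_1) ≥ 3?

value 4: 1 assignment (counts)
value 3: 3 assignments (counts)
value 2: 5 assignments
value 1: 7 assignments
value 0: 9 assignments
So 4 of the 25 assignments meet the threshold.

4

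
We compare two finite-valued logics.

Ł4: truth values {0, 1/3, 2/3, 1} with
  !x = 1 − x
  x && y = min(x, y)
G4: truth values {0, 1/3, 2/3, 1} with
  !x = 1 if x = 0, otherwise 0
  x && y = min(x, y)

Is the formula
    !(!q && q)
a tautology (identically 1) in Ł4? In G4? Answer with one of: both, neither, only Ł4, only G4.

only G4

In Ł4: at q = 1/3 the value is 2/3 — not a tautology.
In G4: every assignment gives 1 — tautology.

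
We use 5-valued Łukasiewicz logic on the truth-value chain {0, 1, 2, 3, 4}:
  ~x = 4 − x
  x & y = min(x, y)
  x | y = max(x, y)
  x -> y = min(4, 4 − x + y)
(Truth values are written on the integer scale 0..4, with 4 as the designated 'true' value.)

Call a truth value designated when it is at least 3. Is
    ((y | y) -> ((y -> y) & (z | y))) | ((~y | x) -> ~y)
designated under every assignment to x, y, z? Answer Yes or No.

Yes

At x = 3, y = 4, z = 1, for instance:
y | y = 4 | 4 = 4
y -> y = 4 -> 4 = 4
z | y = 1 | 4 = 4
(y -> y) & (z | y) = 4 & 4 = 4
(y | y) -> ((y -> y) & (z | y)) = 4 -> 4 = 4
~y = ~4 = 0
~y | x = 0 | 3 = 3
~y = ~4 = 0
(~y | x) -> ~y = 3 -> 0 = 1
((y | y) -> ((y -> y) & (z | y))) | ((~y | x) -> ~y) = 4 | 1 = 4
and checking the remaining 124 assignments likewise gives ≥ 3 in every case.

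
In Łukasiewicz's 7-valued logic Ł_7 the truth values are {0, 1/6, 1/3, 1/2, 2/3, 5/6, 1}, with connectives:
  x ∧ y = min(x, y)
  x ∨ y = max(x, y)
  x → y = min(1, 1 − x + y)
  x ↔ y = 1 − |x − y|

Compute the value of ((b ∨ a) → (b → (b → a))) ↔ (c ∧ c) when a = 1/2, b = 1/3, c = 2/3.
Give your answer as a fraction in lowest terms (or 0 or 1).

2/3

b ∨ a = 1/3 ∨ 1/2 = 1/2
b → a = 1/3 → 1/2 = 1
b → (b → a) = 1/3 → 1 = 1
(b ∨ a) → (b → (b → a)) = 1/2 → 1 = 1
c ∧ c = 2/3 ∧ 2/3 = 2/3
((b ∨ a) → (b → (b → a))) ↔ (c ∧ c) = 1 ↔ 2/3 = 2/3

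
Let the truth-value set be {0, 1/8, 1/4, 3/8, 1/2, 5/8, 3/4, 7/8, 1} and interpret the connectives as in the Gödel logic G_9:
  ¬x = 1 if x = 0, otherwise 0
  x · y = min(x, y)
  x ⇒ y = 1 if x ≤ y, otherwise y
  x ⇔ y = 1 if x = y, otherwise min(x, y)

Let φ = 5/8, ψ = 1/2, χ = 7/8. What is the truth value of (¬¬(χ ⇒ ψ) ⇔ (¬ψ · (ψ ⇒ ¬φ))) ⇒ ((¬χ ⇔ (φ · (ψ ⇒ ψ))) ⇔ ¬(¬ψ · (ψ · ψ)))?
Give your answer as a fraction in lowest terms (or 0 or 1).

χ ⇒ ψ = 7/8 ⇒ 1/2 = 1/2
¬(χ ⇒ ψ) = ¬1/2 = 0
¬¬(χ ⇒ ψ) = ¬0 = 1
¬ψ = ¬1/2 = 0
¬φ = ¬5/8 = 0
ψ ⇒ ¬φ = 1/2 ⇒ 0 = 0
¬ψ · (ψ ⇒ ¬φ) = 0 · 0 = 0
¬¬(χ ⇒ ψ) ⇔ (¬ψ · (ψ ⇒ ¬φ)) = 1 ⇔ 0 = 0
¬χ = ¬7/8 = 0
ψ ⇒ ψ = 1/2 ⇒ 1/2 = 1
φ · (ψ ⇒ ψ) = 5/8 · 1 = 5/8
¬χ ⇔ (φ · (ψ ⇒ ψ)) = 0 ⇔ 5/8 = 0
¬ψ = ¬1/2 = 0
ψ · ψ = 1/2 · 1/2 = 1/2
¬ψ · (ψ · ψ) = 0 · 1/2 = 0
¬(¬ψ · (ψ · ψ)) = ¬0 = 1
(¬χ ⇔ (φ · (ψ ⇒ ψ))) ⇔ ¬(¬ψ · (ψ · ψ)) = 0 ⇔ 1 = 0
(¬¬(χ ⇒ ψ) ⇔ (¬ψ · (ψ ⇒ ¬φ))) ⇒ ((¬χ ⇔ (φ · (ψ ⇒ ψ))) ⇔ ¬(¬ψ · (ψ · ψ))) = 0 ⇒ 0 = 1

1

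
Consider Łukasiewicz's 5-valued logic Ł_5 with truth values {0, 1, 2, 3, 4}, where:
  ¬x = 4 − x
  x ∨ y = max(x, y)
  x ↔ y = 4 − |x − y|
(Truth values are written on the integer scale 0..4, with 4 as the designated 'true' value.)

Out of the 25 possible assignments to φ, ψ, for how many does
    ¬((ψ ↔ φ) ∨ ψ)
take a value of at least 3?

value 4: 1 assignment (counts)
value 3: 2 assignments (counts)
value 2: 4 assignments
value 1: 9 assignments
value 0: 9 assignments
So 3 of the 25 assignments meet the threshold.

3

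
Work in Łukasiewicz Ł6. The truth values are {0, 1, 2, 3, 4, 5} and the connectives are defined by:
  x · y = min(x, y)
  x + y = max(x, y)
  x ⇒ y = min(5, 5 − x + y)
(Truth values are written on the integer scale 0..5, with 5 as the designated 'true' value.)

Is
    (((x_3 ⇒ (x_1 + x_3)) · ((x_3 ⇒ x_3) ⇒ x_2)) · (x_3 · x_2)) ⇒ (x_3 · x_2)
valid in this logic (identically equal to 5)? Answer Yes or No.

At x_1 = 4, x_2 = 5, x_3 = 5, for instance:
x_1 + x_3 = 4 + 5 = 5
x_3 ⇒ (x_1 + x_3) = 5 ⇒ 5 = 5
x_3 ⇒ x_3 = 5 ⇒ 5 = 5
(x_3 ⇒ x_3) ⇒ x_2 = 5 ⇒ 5 = 5
(x_3 ⇒ (x_1 + x_3)) · ((x_3 ⇒ x_3) ⇒ x_2) = 5 · 5 = 5
x_3 · x_2 = 5 · 5 = 5
((x_3 ⇒ (x_1 + x_3)) · ((x_3 ⇒ x_3) ⇒ x_2)) · (x_3 · x_2) = 5 · 5 = 5
(((x_3 ⇒ (x_1 + x_3)) · ((x_3 ⇒ x_3) ⇒ x_2)) · (x_3 · x_2)) ⇒ (x_3 · x_2) = 5 ⇒ 5 = 5
and checking the remaining 215 assignments likewise gives ≥ 5 in every case.

Yes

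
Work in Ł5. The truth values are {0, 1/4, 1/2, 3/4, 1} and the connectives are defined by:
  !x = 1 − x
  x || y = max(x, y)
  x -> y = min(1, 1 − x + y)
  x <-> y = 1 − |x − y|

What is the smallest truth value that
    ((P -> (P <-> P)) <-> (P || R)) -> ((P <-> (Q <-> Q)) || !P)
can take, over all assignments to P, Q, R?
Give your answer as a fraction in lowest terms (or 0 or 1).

1/2

Take P = 1/2, Q = 0, R = 1:
P <-> P = 1/2 <-> 1/2 = 1
P -> (P <-> P) = 1/2 -> 1 = 1
P || R = 1/2 || 1 = 1
(P -> (P <-> P)) <-> (P || R) = 1 <-> 1 = 1
Q <-> Q = 0 <-> 0 = 1
P <-> (Q <-> Q) = 1/2 <-> 1 = 1/2
!P = !1/2 = 1/2
(P <-> (Q <-> Q)) || !P = 1/2 || 1/2 = 1/2
((P -> (P <-> P)) <-> (P || R)) -> ((P <-> (Q <-> Q)) || !P) = 1 -> 1/2 = 1/2
No assignment yields a value below 1/2, so this is the minimum.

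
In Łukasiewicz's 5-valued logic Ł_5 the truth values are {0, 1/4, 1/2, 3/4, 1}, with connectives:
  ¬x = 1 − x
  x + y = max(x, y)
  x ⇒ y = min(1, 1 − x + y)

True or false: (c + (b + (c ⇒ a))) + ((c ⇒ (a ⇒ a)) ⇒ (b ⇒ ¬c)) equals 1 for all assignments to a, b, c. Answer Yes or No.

Counterexample: take a = 0, b = 1/2, c = 3/4.
c ⇒ a = 3/4 ⇒ 0 = 1/4
b + (c ⇒ a) = 1/2 + 1/4 = 1/2
c + (b + (c ⇒ a)) = 3/4 + 1/2 = 3/4
a ⇒ a = 0 ⇒ 0 = 1
c ⇒ (a ⇒ a) = 3/4 ⇒ 1 = 1
¬c = ¬3/4 = 1/4
b ⇒ ¬c = 1/2 ⇒ 1/4 = 3/4
(c ⇒ (a ⇒ a)) ⇒ (b ⇒ ¬c) = 1 ⇒ 3/4 = 3/4
(c + (b + (c ⇒ a))) + ((c ⇒ (a ⇒ a)) ⇒ (b ⇒ ¬c)) = 3/4 + 3/4 = 3/4
This gives 3/4 ≠ 1.

No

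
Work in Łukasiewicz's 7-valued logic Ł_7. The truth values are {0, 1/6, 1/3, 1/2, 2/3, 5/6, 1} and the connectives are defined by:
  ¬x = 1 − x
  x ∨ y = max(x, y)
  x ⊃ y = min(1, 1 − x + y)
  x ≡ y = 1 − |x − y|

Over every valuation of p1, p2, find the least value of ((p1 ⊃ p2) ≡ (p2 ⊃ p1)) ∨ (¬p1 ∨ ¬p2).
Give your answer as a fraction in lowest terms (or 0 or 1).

Take p1 = 1/2, p2 = 1:
p1 ⊃ p2 = 1/2 ⊃ 1 = 1
p2 ⊃ p1 = 1 ⊃ 1/2 = 1/2
(p1 ⊃ p2) ≡ (p2 ⊃ p1) = 1 ≡ 1/2 = 1/2
¬p1 = ¬1/2 = 1/2
¬p2 = ¬1 = 0
¬p1 ∨ ¬p2 = 1/2 ∨ 0 = 1/2
((p1 ⊃ p2) ≡ (p2 ⊃ p1)) ∨ (¬p1 ∨ ¬p2) = 1/2 ∨ 1/2 = 1/2
No assignment yields a value below 1/2, so this is the minimum.

1/2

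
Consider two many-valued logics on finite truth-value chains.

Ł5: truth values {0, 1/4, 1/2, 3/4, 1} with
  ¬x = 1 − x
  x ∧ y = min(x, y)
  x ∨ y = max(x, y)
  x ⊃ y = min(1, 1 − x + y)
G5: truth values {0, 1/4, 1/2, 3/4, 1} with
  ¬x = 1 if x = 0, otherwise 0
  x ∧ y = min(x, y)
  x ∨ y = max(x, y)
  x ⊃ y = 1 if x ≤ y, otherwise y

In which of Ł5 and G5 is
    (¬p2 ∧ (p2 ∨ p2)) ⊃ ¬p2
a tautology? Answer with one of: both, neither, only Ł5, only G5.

both

In Ł5: every assignment gives 1 — tautology.
In G5: every assignment gives 1 — tautology.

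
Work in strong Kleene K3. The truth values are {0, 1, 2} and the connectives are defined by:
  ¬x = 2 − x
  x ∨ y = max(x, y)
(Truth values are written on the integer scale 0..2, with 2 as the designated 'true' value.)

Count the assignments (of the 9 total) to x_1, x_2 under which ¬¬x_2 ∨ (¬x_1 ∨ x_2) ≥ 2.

5

x_1 = 0, x_2 = 0 ↦ 2  ≥
x_1 = 0, x_2 = 1 ↦ 2  ≥
x_1 = 0, x_2 = 2 ↦ 2  ≥
x_1 = 1, x_2 = 0 ↦ 1  <
x_1 = 1, x_2 = 1 ↦ 1  <
x_1 = 1, x_2 = 2 ↦ 2  ≥
x_1 = 2, x_2 = 0 ↦ 0  <
x_1 = 2, x_2 = 1 ↦ 1  <
x_1 = 2, x_2 = 2 ↦ 2  ≥
So 5 of the 9 assignments meet the threshold.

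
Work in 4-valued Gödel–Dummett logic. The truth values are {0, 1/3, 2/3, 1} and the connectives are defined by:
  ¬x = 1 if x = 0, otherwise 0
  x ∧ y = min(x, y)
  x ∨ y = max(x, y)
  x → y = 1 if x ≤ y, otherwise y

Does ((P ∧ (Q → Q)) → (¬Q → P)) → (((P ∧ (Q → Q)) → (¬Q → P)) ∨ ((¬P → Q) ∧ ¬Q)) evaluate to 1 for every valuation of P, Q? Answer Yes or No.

P = 0, Q = 0 ↦ 1
P = 0, Q = 1/3 ↦ 1
P = 0, Q = 2/3 ↦ 1
P = 0, Q = 1 ↦ 1
P = 1/3, Q = 0 ↦ 1
P = 1/3, Q = 1/3 ↦ 1
P = 1/3, Q = 2/3 ↦ 1
P = 1/3, Q = 1 ↦ 1
P = 2/3, Q = 0 ↦ 1
P = 2/3, Q = 1/3 ↦ 1
P = 2/3, Q = 2/3 ↦ 1
P = 2/3, Q = 1 ↦ 1
P = 1, Q = 0 ↦ 1
P = 1, Q = 1/3 ↦ 1
P = 1, Q = 2/3 ↦ 1
P = 1, Q = 1 ↦ 1
Every assignment gives a value ≥ 1.

Yes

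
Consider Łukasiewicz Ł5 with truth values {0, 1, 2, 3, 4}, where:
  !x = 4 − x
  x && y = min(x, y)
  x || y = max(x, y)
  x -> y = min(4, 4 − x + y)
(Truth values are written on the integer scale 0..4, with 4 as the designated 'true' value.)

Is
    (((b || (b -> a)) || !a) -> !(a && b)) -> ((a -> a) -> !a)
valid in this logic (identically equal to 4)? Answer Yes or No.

Counterexample: take a = 1, b = 0.
b -> a = 0 -> 1 = 4
b || (b -> a) = 0 || 4 = 4
!a = !1 = 3
(b || (b -> a)) || !a = 4 || 3 = 4
a && b = 1 && 0 = 0
!(a && b) = !0 = 4
((b || (b -> a)) || !a) -> !(a && b) = 4 -> 4 = 4
a -> a = 1 -> 1 = 4
!a = !1 = 3
(a -> a) -> !a = 4 -> 3 = 3
(((b || (b -> a)) || !a) -> !(a && b)) -> ((a -> a) -> !a) = 4 -> 3 = 3
This gives 3 ≠ 4.

No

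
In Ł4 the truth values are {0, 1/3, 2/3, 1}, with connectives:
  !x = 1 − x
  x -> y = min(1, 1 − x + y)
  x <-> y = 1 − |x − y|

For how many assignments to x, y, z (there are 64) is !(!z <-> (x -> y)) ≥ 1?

value 1: 11 assignments (counts)
value 2/3: 16 assignments
value 1/3: 21 assignments
value 0: 16 assignments
So 11 of the 64 assignments meet the threshold.

11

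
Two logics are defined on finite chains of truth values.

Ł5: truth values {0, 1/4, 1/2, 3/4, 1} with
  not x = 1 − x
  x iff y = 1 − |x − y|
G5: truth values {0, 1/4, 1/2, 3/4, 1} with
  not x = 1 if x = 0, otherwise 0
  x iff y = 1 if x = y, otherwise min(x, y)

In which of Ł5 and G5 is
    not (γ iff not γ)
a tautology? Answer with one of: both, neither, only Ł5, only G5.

only G5

In Ł5: at γ = 1/4 the value is 1/2 — not a tautology.
In G5: every assignment gives 1 — tautology.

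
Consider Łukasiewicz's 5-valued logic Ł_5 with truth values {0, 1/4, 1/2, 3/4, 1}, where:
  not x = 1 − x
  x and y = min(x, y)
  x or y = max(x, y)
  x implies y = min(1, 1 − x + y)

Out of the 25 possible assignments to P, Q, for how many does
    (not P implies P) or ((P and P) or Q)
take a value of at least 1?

17

value 1: 17 assignments (counts)
value 3/4: 2 assignments
value 1/2: 4 assignments
value 1/4: 1 assignment
value 0: 1 assignment
So 17 of the 25 assignments meet the threshold.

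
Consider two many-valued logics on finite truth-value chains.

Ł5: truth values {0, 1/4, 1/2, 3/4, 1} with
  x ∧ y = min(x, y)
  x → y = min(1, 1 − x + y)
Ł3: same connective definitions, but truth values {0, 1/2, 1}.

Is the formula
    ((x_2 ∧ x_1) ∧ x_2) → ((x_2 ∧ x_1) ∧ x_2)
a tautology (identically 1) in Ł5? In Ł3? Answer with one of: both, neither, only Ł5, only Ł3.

In Ł5: every assignment gives 1 — tautology.
In Ł3: every assignment gives 1 — tautology.

both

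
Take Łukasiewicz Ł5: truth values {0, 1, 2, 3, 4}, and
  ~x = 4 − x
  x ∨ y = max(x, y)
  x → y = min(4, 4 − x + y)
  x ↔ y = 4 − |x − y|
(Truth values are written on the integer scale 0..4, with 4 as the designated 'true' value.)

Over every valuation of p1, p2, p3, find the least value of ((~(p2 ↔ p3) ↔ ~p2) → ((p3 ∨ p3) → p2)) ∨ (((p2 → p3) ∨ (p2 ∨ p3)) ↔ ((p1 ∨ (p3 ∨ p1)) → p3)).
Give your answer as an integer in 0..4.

3

Take p1 = 4, p2 = 0, p3 = 3:
p2 ↔ p3 = 0 ↔ 3 = 1
~(p2 ↔ p3) = ~1 = 3
~p2 = ~0 = 4
~(p2 ↔ p3) ↔ ~p2 = 3 ↔ 4 = 3
p3 ∨ p3 = 3 ∨ 3 = 3
(p3 ∨ p3) → p2 = 3 → 0 = 1
(~(p2 ↔ p3) ↔ ~p2) → ((p3 ∨ p3) → p2) = 3 → 1 = 2
p2 → p3 = 0 → 3 = 4
p2 ∨ p3 = 0 ∨ 3 = 3
(p2 → p3) ∨ (p2 ∨ p3) = 4 ∨ 3 = 4
p3 ∨ p1 = 3 ∨ 4 = 4
p1 ∨ (p3 ∨ p1) = 4 ∨ 4 = 4
(p1 ∨ (p3 ∨ p1)) → p3 = 4 → 3 = 3
((p2 → p3) ∨ (p2 ∨ p3)) ↔ ((p1 ∨ (p3 ∨ p1)) → p3) = 4 ↔ 3 = 3
((~(p2 ↔ p3) ↔ ~p2) → ((p3 ∨ p3) → p2)) ∨ (((p2 → p3) ∨ (p2 ∨ p3)) ↔ ((p1 ∨ (p3 ∨ p1)) → p3)) = 2 ∨ 3 = 3
No assignment yields a value below 3, so this is the minimum.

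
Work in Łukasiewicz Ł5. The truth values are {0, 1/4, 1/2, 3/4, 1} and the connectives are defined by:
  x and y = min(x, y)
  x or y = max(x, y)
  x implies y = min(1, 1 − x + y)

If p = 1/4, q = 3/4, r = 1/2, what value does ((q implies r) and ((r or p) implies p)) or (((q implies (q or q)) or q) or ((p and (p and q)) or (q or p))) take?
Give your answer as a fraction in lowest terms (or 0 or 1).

q implies r = 3/4 implies 1/2 = 3/4
r or p = 1/2 or 1/4 = 1/2
(r or p) implies p = 1/2 implies 1/4 = 3/4
(q implies r) and ((r or p) implies p) = 3/4 and 3/4 = 3/4
q or q = 3/4 or 3/4 = 3/4
q implies (q or q) = 3/4 implies 3/4 = 1
(q implies (q or q)) or q = 1 or 3/4 = 1
p and q = 1/4 and 3/4 = 1/4
p and (p and q) = 1/4 and 1/4 = 1/4
q or p = 3/4 or 1/4 = 3/4
(p and (p and q)) or (q or p) = 1/4 or 3/4 = 3/4
((q implies (q or q)) or q) or ((p and (p and q)) or (q or p)) = 1 or 3/4 = 1
((q implies r) and ((r or p) implies p)) or (((q implies (q or q)) or q) or ((p and (p and q)) or (q or p))) = 3/4 or 1 = 1

1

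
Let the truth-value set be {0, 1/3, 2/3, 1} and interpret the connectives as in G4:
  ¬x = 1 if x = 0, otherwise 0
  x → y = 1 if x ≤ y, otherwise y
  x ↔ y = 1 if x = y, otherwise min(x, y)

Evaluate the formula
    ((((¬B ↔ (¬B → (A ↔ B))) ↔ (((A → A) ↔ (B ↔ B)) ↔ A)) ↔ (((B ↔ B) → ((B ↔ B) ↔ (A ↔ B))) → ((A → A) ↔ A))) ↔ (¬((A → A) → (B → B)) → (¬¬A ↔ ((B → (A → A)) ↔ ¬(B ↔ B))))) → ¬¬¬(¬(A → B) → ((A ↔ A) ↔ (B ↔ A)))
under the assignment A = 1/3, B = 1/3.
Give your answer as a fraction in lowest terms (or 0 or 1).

1

¬B = ¬1/3 = 0
¬B = ¬1/3 = 0
A ↔ B = 1/3 ↔ 1/3 = 1
¬B → (A ↔ B) = 0 → 1 = 1
¬B ↔ (¬B → (A ↔ B)) = 0 ↔ 1 = 0
A → A = 1/3 → 1/3 = 1
B ↔ B = 1/3 ↔ 1/3 = 1
(A → A) ↔ (B ↔ B) = 1 ↔ 1 = 1
((A → A) ↔ (B ↔ B)) ↔ A = 1 ↔ 1/3 = 1/3
(¬B ↔ (¬B → (A ↔ B))) ↔ (((A → A) ↔ (B ↔ B)) ↔ A) = 0 ↔ 1/3 = 0
B ↔ B = 1/3 ↔ 1/3 = 1
B ↔ B = 1/3 ↔ 1/3 = 1
A ↔ B = 1/3 ↔ 1/3 = 1
(B ↔ B) ↔ (A ↔ B) = 1 ↔ 1 = 1
(B ↔ B) → ((B ↔ B) ↔ (A ↔ B)) = 1 → 1 = 1
A → A = 1/3 → 1/3 = 1
(A → A) ↔ A = 1 ↔ 1/3 = 1/3
((B ↔ B) → ((B ↔ B) ↔ (A ↔ B))) → ((A → A) ↔ A) = 1 → 1/3 = 1/3
((¬B ↔ (¬B → (A ↔ B))) ↔ (((A → A) ↔ (B ↔ B)) ↔ A)) ↔ (((B ↔ B) → ((B ↔ B) ↔ (A ↔ B))) → ((A → A) ↔ A)) = 0 ↔ 1/3 = 0
A → A = 1/3 → 1/3 = 1
B → B = 1/3 → 1/3 = 1
(A → A) → (B → B) = 1 → 1 = 1
¬((A → A) → (B → B)) = ¬1 = 0
¬A = ¬1/3 = 0
¬¬A = ¬0 = 1
A → A = 1/3 → 1/3 = 1
B → (A → A) = 1/3 → 1 = 1
B ↔ B = 1/3 ↔ 1/3 = 1
¬(B ↔ B) = ¬1 = 0
(B → (A → A)) ↔ ¬(B ↔ B) = 1 ↔ 0 = 0
¬¬A ↔ ((B → (A → A)) ↔ ¬(B ↔ B)) = 1 ↔ 0 = 0
¬((A → A) → (B → B)) → (¬¬A ↔ ((B → (A → A)) ↔ ¬(B ↔ B))) = 0 → 0 = 1
(((¬B ↔ (¬B → (A ↔ B))) ↔ (((A → A) ↔ (B ↔ B)) ↔ A)) ↔ (((B ↔ B) → ((B ↔ B) ↔ (A ↔ B))) → ((A → A) ↔ A))) ↔ (¬((A → A) → (B → B)) → (¬¬A ↔ ((B → (A → A)) ↔ ¬(B ↔ B)))) = 0 ↔ 1 = 0
A → B = 1/3 → 1/3 = 1
¬(A → B) = ¬1 = 0
A ↔ A = 1/3 ↔ 1/3 = 1
B ↔ A = 1/3 ↔ 1/3 = 1
(A ↔ A) ↔ (B ↔ A) = 1 ↔ 1 = 1
¬(A → B) → ((A ↔ A) ↔ (B ↔ A)) = 0 → 1 = 1
¬(¬(A → B) → ((A ↔ A) ↔ (B ↔ A))) = ¬1 = 0
¬¬(¬(A → B) → ((A ↔ A) ↔ (B ↔ A))) = ¬0 = 1
¬¬¬(¬(A → B) → ((A ↔ A) ↔ (B ↔ A))) = ¬1 = 0
((((¬B ↔ (¬B → (A ↔ B))) ↔ (((A → A) ↔ (B ↔ B)) ↔ A)) ↔ (((B ↔ B) → ((B ↔ B) ↔ (A ↔ B))) → ((A → A) ↔ A))) ↔ (¬((A → A) → (B → B)) → (¬¬A ↔ ((B → (A → A)) ↔ ¬(B ↔ B))))) → ¬¬¬(¬(A → B) → ((A ↔ A) ↔ (B ↔ A))) = 0 → 0 = 1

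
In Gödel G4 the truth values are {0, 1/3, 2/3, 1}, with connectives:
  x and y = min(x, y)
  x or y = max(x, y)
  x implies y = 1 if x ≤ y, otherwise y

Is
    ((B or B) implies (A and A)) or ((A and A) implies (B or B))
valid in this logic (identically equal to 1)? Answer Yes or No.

A = 0, B = 0 ↦ 1
A = 0, B = 1/3 ↦ 1
A = 0, B = 2/3 ↦ 1
A = 0, B = 1 ↦ 1
A = 1/3, B = 0 ↦ 1
A = 1/3, B = 1/3 ↦ 1
A = 1/3, B = 2/3 ↦ 1
A = 1/3, B = 1 ↦ 1
A = 2/3, B = 0 ↦ 1
A = 2/3, B = 1/3 ↦ 1
A = 2/3, B = 2/3 ↦ 1
A = 2/3, B = 1 ↦ 1
A = 1, B = 0 ↦ 1
A = 1, B = 1/3 ↦ 1
A = 1, B = 2/3 ↦ 1
A = 1, B = 1 ↦ 1
Every assignment gives a value ≥ 1.

Yes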